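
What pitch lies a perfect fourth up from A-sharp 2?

D-sharp 3

Four letter names up from A: D.
A perfect fourth spans 5 semitones, so from A#2 the target pitch is D#3.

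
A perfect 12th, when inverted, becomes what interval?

P4

First reduce the compound perfect twelfth to its simple form, a perfect fifth.
Inverted interval numbers add to nine, so a fifth pairs with a fourth (5 + 4 = 9).
Quality inverts too: perfect stays perfect. That makes the inversion a perfect fourth.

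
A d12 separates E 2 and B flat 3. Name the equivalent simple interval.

Subtracting seven from the interval number removes an octave: 12 − 7 = 5.
That makes a diminished twelfth a compound diminished fifth — an octave plus a diminished fifth.

diminished fifth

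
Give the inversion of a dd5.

AA4

Interval numbers invert to sum to nine: 5 + 4 = 9, so a fifth inverts to a fourth.
The quality also flips — doubly diminished becomes doubly augmented — giving a doubly augmented fourth.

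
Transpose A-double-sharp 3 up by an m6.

F-double-sharp 4

The sixth takes the letter from A up to F.
A minor sixth spans 8 semitones, so from A##3 the target pitch is F##4.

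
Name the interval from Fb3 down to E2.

diminished 9th

Descending from Fb3 to E2 is the same interval as ascending E2 to Fb3.
E to F spans two letter names (E-F), plus an octave — that makes it a ninth of some quality.
A major ninth would be 14 semitones; E2 to Fb3 is 12, two semitones narrower, so the interval is diminished.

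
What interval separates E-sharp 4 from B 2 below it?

augmented 11th

Descending from E#4 to B2 is the same interval as ascending B2 to E#4.
B to E spans four letter names (B-C-D-E), plus an octave, so the interval is some kind of eleventh.
The perfect eleventh is 17 semitones; here we have 18, one semitone wider: augmented.
(Equivalently, a compound augmented fourth: an augmented fourth plus an octave.)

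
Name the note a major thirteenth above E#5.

Six letters up from E (plus an octave) reaches C.
Moving 21 semitones up from E#5 (the size of a major thirteenth) reaches C##7.

C##7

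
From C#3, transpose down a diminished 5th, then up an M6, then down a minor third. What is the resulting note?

B##2

C#3 down a diminished fifth → F##2 (6 semitones).
F##2 up a major sixth → D##3 (9 semitones).
A minor third down from D##3 is B##2.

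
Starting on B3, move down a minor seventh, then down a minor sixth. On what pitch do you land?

E#2

B3 down a minor seventh → C#3 (10 semitones).
A minor sixth down from C#3 is E#2.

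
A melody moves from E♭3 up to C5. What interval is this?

E to C spans six letter names (E-F-G-A-B-C), plus an octave — that makes it a thirteenth of some quality.
Eb3 to C5 is 21 semitones, matching the major thirteenth exactly, so the quality is major.
(Equivalently, a compound major sixth: a major sixth plus an octave.)

major thirteenth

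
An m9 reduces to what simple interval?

minor second

Take out an octave (7 from the number): 9 − 7 = 2.
Quality carries through unchanged, so the simple form is a minor second.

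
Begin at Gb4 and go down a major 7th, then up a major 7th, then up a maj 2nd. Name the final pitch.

A major seventh down from Gb4 is Abb3.
A major seventh up from Abb3 is Gb4.
A major second up from Gb4 is Ab4.

Ab4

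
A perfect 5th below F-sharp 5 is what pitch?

B 4

Five letter names down from F: B.
Moving 7 semitones down from F#5 (the size of a perfect fifth) reaches B4.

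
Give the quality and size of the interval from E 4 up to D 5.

m7

E to D spans seven letter names (E-F-G-A-B-C-D): a seventh.
E4 to D5 is 10 semitones, a half step short of the major seventh (11), so this is minor.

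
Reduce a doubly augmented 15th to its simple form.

Take out an octave (7 from the number): 15 − 7 = 8.
That makes a doubly augmented fifteenth a compound doubly augmented octave — an octave plus a doubly augmented octave.

AA8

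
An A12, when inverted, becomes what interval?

First reduce the compound augmented twelfth to its simple form, an augmented fifth.
The rule of nine gives the new number: 9 − 5 = 4, so a fifth becomes a fourth.
Quality inverts too: augmented becomes diminished. That makes the inversion a diminished fourth.

diminished 4th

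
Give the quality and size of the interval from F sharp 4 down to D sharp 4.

Descending from F#4 to D#4 is the same interval as ascending D#4 to F#4.
D to F spans three letter names (D-E-F) — that makes it a third of some quality.
At 3 semitones, D#4→F#4 falls one short of a major third: minor.

m3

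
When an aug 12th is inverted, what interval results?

First reduce the compound augmented twelfth to its simple form, an augmented fifth.
Inverted interval numbers add to nine, so a fifth pairs with a fourth (5 + 4 = 9).
Quality inverts too: augmented becomes diminished. That makes the inversion a diminished fourth.

diminished fourth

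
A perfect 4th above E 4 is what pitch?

A 4

Counting four letter names up from E lands on A.
Moving 5 semitones up from E4 (the size of a perfect fourth) reaches A4.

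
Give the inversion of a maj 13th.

m3

First reduce the compound major thirteenth to its simple form, a major sixth.
Interval numbers invert to sum to nine: 6 + 3 = 9, so a sixth inverts to a third.
And major becomes minor under inversion, so we get a minor third.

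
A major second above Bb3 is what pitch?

Two letter names up from B: C.
A major second spans 2 semitones, so from Bb3 the target pitch is C4.

C4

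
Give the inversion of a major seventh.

m2

The rule of nine gives the new number: 9 − 7 = 2, so a seventh becomes a second.
And major becomes minor under inversion, so we get a minor second.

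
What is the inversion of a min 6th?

major 3rd

Inverted interval numbers add to nine, so a sixth pairs with a third (6 + 3 = 9).
And minor becomes major under inversion, so we get a major third.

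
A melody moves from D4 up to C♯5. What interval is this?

major seventh

D to C spans seven letter names (D-E-F-G-A-B-C): a seventh.
Counting semitones, D4→C#5 is 11, which is the major seventh.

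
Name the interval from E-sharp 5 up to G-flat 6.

E to G spans three letter names (E-F-G), plus an octave — that makes it a tenth of some quality.
E#5 to Gb6 spans 13 semitones — three semitones narrower than the major tenth (16) — giving a doubly diminished tenth.
(Equivalently, a compound doubly diminished third: a doubly diminished third plus an octave.)

dd10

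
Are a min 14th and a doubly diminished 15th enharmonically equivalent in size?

Both span 22 semitones: a minor fourteenth and a doubly diminished fifteenth are the same chromatic distance.

Yes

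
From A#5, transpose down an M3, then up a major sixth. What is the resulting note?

D#6

Down a major third from A#5: F#5 (4 semitones down).
A major sixth up from F#5 is D#6.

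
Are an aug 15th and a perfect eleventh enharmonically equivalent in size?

No

25 semitones (augmented fifteenth) vs 17 semitones (perfect eleventh): not equal.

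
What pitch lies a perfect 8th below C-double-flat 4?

C-double-flat 3

The letter stays C (same as the start), shifted an octave down.
Moving 12 semitones down from Cbb4 (the size of a perfect octave) reaches Cbb3.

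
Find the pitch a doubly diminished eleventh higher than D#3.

Gb4

The eleventh's letter: D up four letter names plus an octave → G.
A doubly diminished eleventh is 15 semitones; 15 semitones up from D#3 gives Gb4.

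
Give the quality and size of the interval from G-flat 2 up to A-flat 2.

G to A spans two letter names (G-A): a second.
The major second spans 2 semitones, and Gb2 to Ab2 is exactly 2 semitones — so this is a major second.

major second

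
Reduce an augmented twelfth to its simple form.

Subtracting seven from the interval number removes an octave: 12 − 7 = 5.
So an augmented twelfth is an octave plus an augmented fifth. The quality is unchanged.

augmented 5th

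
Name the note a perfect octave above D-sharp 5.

D-sharp 6

An octave keeps the letter name D, an octave up from D.
Moving 12 semitones up from D#5 (the size of a perfect octave) reaches D#6.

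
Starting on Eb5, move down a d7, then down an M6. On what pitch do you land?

A3

Down a diminished seventh from Eb5: F#4 (9 semitones down).
A major sixth down from F#4 is A3.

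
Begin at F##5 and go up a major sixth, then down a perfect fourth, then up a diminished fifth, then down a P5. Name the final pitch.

A#5

Up a major sixth from F##5: D##6 (9 semitones up).
Down a perfect fourth from D##6: A##5 (5 semitones down).
Up a diminished fifth from A##5: E#6 (6 semitones up).
E#6 down a perfect fifth → A#5 (7 semitones).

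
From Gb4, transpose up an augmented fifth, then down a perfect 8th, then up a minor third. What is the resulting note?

F4

Up an augmented fifth from Gb4: D5 (8 semitones up).
A perfect octave down from D5 is D4.
A minor third up from D4 is F4.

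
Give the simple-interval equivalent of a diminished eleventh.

diminished 4th

Each octave removed subtracts seven from the number: 11 − 7 = 4.
That makes a diminished eleventh a compound diminished fourth — an octave plus a diminished fourth.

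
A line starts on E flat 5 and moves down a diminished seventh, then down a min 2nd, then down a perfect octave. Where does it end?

E sharp 3

A diminished seventh down from Eb5 is F#4.
Down a minor second from F#4: E#4 (1 semitone down).
A perfect octave down from E#4 is E#3.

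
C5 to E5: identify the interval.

major third

C to E spans three letter names (C-D-E) — that makes it a third of some quality.
The major third spans 4 semitones, and C5 to E5 is exactly 4 semitones — so this is a major third.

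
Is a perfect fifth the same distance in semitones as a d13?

No

A perfect fifth is 7 semitones but a diminished thirteenth is 19 semitones — different sizes.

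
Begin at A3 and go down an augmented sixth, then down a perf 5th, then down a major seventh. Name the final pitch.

Down an augmented sixth from A3: Cb3 (10 semitones down).
Down a perfect fifth from Cb3: Fb2 (7 semitones down).
Fb2 down a major seventh → Gbb1 (11 semitones).

Gbb1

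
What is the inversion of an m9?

M7

First reduce the compound minor ninth to its simple form, a minor second.
Inverted interval numbers add to nine, so a second pairs with a seventh (2 + 7 = 9).
Quality inverts too: minor becomes major. That makes the inversion a major seventh.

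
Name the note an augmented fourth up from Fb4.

Bb4

Counting four letter names up from F lands on B.
Moving 6 semitones up from Fb4 (the size of an augmented fourth) reaches Bb4.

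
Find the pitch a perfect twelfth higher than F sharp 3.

Counting five letter names plus an octave up from F lands on C.
A perfect twelfth spans 19 semitones, so from F#3 the target pitch is C#5.

C sharp 5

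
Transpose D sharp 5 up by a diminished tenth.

F 6

Counting three letter names plus an octave up from D lands on F.
A diminished tenth spans 14 semitones, so from D#5 the target pitch is F6.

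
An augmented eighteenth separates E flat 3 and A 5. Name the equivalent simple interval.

augmented fourth

Take out 2 octaves (14 from the number): 18 − 14 = 4.
That makes an augmented eighteenth a compound augmented fourth — 2 octaves plus an augmented fourth.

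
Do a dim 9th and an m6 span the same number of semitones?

No

A diminished ninth spans 12 semitones; a minor sixth spans 8 semitones. They differ by 4.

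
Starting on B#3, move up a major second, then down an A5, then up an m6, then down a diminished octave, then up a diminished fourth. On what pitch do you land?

G3

A major second up from B#3 is C##4.
Down an augmented fifth from C##4: F#3 (8 semitones down).
F#3 up a minor sixth → D4 (8 semitones).
Down a diminished octave from D4: D#3 (11 semitones down).
A diminished fourth up from D#3 is G3.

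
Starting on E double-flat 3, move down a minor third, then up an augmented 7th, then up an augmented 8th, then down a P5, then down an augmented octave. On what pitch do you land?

E 3

A minor third down from Ebb3 is Cb3.
Cb3 up an augmented seventh → B3 (12 semitones).
Up an augmented octave from B3: B#4 (13 semitones up).
Down a perfect fifth from B#4: E#4 (7 semitones down).
An augmented octave down from E#4 is E3.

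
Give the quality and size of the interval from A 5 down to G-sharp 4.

minor 9th

Descending from A5 to G#4 is the same interval as ascending G#4 to A5.
G to A spans two letter names (G-A), plus an octave — that makes it a ninth of some quality.
A major ninth would be 14 semitones, but G#4 to A5 is 13 — one semitone narrower, making it a minor ninth.
(Equivalently, a compound minor second: a minor second plus an octave.)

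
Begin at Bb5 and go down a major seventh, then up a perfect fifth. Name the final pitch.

A major seventh down from Bb5 is Cb5.
Up a perfect fifth from Cb5: Gb5 (7 semitones up).

Gb5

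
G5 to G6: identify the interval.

perfect 8th

G to G is the same letter name, plus an octave: an octave.
Counting semitones, G5→G6 is 12, which is the perfect octave.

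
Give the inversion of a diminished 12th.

First reduce the compound diminished twelfth to its simple form, a diminished fifth.
The rule of nine gives the new number: 9 − 5 = 4, so a fifth becomes a fourth.
The quality also flips — diminished becomes augmented — giving an augmented fourth.

augmented 4th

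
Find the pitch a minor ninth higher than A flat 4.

Two letters up from A (plus an octave) reaches B.
Moving 13 semitones up from Ab4 (the size of a minor ninth) reaches Bbb5.

B double-flat 5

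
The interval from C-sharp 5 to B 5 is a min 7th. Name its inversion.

Interval numbers invert to sum to nine: 7 + 2 = 9, so a seventh inverts to a second.
And minor becomes major under inversion, so we get a major second.

M2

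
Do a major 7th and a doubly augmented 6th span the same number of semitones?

Yes

A major seventh = 11 semitones = a doubly augmented sixth; enharmonically equal.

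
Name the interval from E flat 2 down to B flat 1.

Descending from Eb2 to Bb1 is the same interval as ascending Bb1 to Eb2.
B to E spans four letter names (B-C-D-E) — that makes it a fourth of some quality.
Bb1 to Eb2 is 5 semitones, matching the perfect fourth exactly, so the quality is perfect.

perfect fourth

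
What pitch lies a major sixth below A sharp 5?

C sharp 5

The sixth takes the letter from A down to C.
Moving 9 semitones down from A#5 (the size of a major sixth) reaches C#5.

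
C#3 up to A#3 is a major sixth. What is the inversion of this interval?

m3

The rule of nine gives the new number: 9 − 6 = 3, so a sixth becomes a third.
The quality also flips — major becomes minor — giving a minor third.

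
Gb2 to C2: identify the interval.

Descending from Gb2 to C2 is the same interval as ascending C2 to Gb2.
C to G spans five letter names (C-D-E-F-G), so the interval is some kind of fifth.
The perfect fifth is 7 semitones; here we have 6, one semitone narrower: diminished.

diminished fifth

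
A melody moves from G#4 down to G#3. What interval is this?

Descending from G#4 to G#3 is the same interval as ascending G#3 to G#4.
G to G is the same letter name, plus an octave, so the interval is some kind of octave.
Counting semitones, G#3→G#4 is 12, which is the perfect octave.

perfect octave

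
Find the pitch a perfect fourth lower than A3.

E3

Counting four letter names down from A lands on E.
A perfect fourth is 5 semitones; 5 semitones down from A3 gives E3.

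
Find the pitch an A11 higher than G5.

C#7

The eleventh's letter: G up four letter names plus an octave → C.
Moving 18 semitones up from G5 (the size of an augmented eleventh) reaches C#7.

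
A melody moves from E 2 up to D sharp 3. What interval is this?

major seventh

E to D spans seven letter names (E-F-G-A-B-C-D): a seventh.
Counting semitones, E2→D#3 is 11, which is the major seventh.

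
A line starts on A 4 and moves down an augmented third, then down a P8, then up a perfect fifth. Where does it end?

C flat 4

An augmented third down from A4 is Fb4.
A perfect octave down from Fb4 is Fb3.
Fb3 up a perfect fifth → Cb4 (7 semitones).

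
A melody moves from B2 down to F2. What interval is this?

A4

Descending from B2 to F2 is the same interval as ascending F2 to B2.
F to B spans four letter names (F-G-A-B), so the interval is some kind of fourth.
A perfect fourth would be 5 semitones; F2 to B2 is 6, one semitone wider, so the interval is augmented.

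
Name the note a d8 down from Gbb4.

Gb3

An octave keeps the letter name G, an octave down from G.
Moving 11 semitones down from Gbb4 (the size of a diminished octave) reaches Gb3.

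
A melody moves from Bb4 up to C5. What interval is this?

major second

B to C spans two letter names (B-C): a second.
The major second spans 2 semitones, and Bb4 to C5 is exactly 2 semitones — so this is a major second.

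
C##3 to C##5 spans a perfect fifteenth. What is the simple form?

Take out an octave (7 from the number): 15 − 7 = 8.
That makes a perfect fifteenth a compound perfect octave — an octave plus a perfect octave.

perfect octave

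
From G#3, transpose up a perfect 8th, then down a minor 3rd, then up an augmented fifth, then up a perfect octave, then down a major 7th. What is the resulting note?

C##5

A perfect octave up from G#3 is G#4.
G#4 down a minor third → E#4 (3 semitones).
An augmented fifth up from E#4 is B##4.
B##4 up a perfect octave → B##5 (12 semitones).
B##5 down a major seventh → C##5 (11 semitones).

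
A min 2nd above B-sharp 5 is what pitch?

C-sharp 6

Two letter names up from B: C.
A minor second spans 1 semitone, so from B#5 the target pitch is C#6.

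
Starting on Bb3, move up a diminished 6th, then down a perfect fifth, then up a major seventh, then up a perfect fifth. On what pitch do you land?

Up a diminished sixth from Bb3: Gbb4 (7 semitones up).
Down a perfect fifth from Gbb4: Cbb4 (7 semitones down).
A major seventh up from Cbb4 is Bbb4.
A perfect fifth up from Bbb4 is Fb5.

Fb5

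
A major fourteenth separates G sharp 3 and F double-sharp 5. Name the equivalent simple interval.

M7

Take out an octave (7 from the number): 14 − 7 = 7.
That makes a major fourteenth a compound major seventh — an octave plus a major seventh.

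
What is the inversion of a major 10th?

minor sixth

First reduce the compound major tenth to its simple form, a major third.
Inverted interval numbers add to nine, so a third pairs with a sixth (3 + 6 = 9).
Quality inverts too: major becomes minor. That makes the inversion a minor sixth.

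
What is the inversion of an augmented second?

Inverted interval numbers add to nine, so a second pairs with a seventh (2 + 7 = 9).
The quality also flips — augmented becomes diminished — giving a diminished seventh.

d7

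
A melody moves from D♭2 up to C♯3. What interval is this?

augmented 7th

D to C spans seven letter names (D-E-F-G-A-B-C): a seventh.
Db2 to C#3 spans 12 semitones — one semitone wider than the major seventh (11) — giving an augmented seventh.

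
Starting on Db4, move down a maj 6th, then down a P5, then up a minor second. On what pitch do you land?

Cbb3

Down a major sixth from Db4: Fb3 (9 semitones down).
Down a perfect fifth from Fb3: Bbb2 (7 semitones down).
A minor second up from Bbb2 is Cbb3.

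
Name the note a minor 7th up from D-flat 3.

C-flat 4

Counting seven letter names up from D lands on C.
A minor seventh spans 10 semitones, so from Db3 the target pitch is Cb4.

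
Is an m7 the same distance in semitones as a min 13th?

A minor seventh spans 10 semitones; a minor thirteenth spans 20 semitones. They differ by 10.

No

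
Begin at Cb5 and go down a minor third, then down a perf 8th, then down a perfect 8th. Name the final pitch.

Ab2

Down a minor third from Cb5: Ab4 (3 semitones down).
A perfect octave down from Ab4 is Ab3.
A perfect octave down from Ab3 is Ab2.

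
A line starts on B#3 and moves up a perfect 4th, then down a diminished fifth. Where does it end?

Up a perfect fourth from B#3: E#4 (5 semitones up).
E#4 down a diminished fifth → A##3 (6 semitones).

A##3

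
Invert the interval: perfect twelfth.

First reduce the compound perfect twelfth to its simple form, a perfect fifth.
The rule of nine gives the new number: 9 − 5 = 4, so a fifth becomes a fourth.
The quality also flips — perfect stays perfect — giving a perfect fourth.

perfect fourth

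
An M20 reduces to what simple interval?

Each octave removed subtracts seven from the number: 20 − 14 = 6.
Quality carries through unchanged, so the simple form is a major sixth.

major 6th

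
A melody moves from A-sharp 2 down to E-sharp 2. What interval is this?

Descending from A#2 to E#2 is the same interval as ascending E#2 to A#2.
E to A spans four letter names (E-F-G-A) — that makes it a fourth of some quality.
The perfect fourth spans 5 semitones, and E#2 to A#2 is exactly 5 semitones — so this is a perfect fourth.

P4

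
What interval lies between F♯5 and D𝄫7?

doubly diminished thirteenth

F to D spans six letter names (F-G-A-B-C-D), plus an octave, so the interval is some kind of thirteenth.
F#5 to Dbb7 spans 18 semitones — three semitones narrower than the major thirteenth (21) — giving a doubly diminished thirteenth.
(Equivalently, a compound doubly diminished sixth: a doubly diminished sixth plus an octave.)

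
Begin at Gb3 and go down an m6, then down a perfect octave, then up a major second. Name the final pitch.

Down a minor sixth from Gb3: Bb2 (8 semitones down).
Down a perfect octave from Bb2: Bb1 (12 semitones down).
A major second up from Bb1 is C2.

C2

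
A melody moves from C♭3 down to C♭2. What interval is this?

perfect 8th

Descending from Cb3 to Cb2 is the same interval as ascending Cb2 to Cb3.
C to C is the same letter name, plus an octave: an octave.
Cb2 to Cb3 is 12 semitones, matching the perfect octave exactly, so the quality is perfect.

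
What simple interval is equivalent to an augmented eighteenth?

A4

Subtracting seven from the interval number removes an octave: 18 − 14 = 4.
Quality carries through unchanged, so the simple form is an augmented fourth.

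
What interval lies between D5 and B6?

D to B spans six letter names (D-E-F-G-A-B), plus an octave — that makes it a thirteenth of some quality.
Counting semitones, D5→B6 is 21, which is the major thirteenth.
(Equivalently, a compound major sixth: a major sixth plus an octave.)

major thirteenth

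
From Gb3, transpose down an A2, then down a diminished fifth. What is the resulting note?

Bbb2

Down an augmented second from Gb3: Fbb3 (3 semitones down).
A diminished fifth down from Fbb3 is Bbb2.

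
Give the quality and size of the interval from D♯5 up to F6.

diminished 10th

D to F spans three letter names (D-E-F), plus an octave, so the interval is some kind of tenth.
A major tenth would be 16 semitones; D#5 to F6 is 14, two semitones narrower, so the interval is diminished.
(Equivalently, a compound diminished third: a diminished third plus an octave.)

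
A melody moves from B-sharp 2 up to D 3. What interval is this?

B to D spans three letter names (B-C-D) — that makes it a third of some quality.
B#2 to D3 spans 2 semitones — two semitones narrower than the major third (4) — giving a diminished third.

diminished third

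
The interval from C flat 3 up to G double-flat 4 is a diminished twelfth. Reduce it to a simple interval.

diminished fifth

Subtracting seven from the interval number removes an octave: 12 − 7 = 5.
Quality carries through unchanged, so the simple form is a diminished fifth.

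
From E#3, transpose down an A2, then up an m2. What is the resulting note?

Down an augmented second from E#3: D3 (3 semitones down).
D3 up a minor second → Eb3 (1 semitone).

Eb3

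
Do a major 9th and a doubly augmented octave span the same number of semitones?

A major ninth = 14 semitones = a doubly augmented octave; enharmonically equal.

Yes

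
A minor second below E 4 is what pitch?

D-sharp 4

The second takes the letter from E down to D.
Moving 1 semitone down from E4 (the size of a minor second) reaches D#4.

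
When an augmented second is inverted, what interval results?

d7

Inverted interval numbers add to nine, so a second pairs with a seventh (2 + 7 = 9).
Quality inverts too: augmented becomes diminished. That makes the inversion a diminished seventh.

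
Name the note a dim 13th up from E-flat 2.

C-double-flat 4

The thirteenth's letter: E up six letter names plus an octave → C.
A diminished thirteenth is 19 semitones; 19 semitones up from Eb2 gives Cbb4.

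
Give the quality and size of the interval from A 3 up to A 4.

P8

A to A is the same letter name, plus an octave, so the interval is some kind of octave.
Counting semitones, A3→A4 is 12, which is the perfect octave.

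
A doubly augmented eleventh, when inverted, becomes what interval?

First reduce the compound doubly augmented eleventh to its simple form, a doubly augmented fourth.
Inverted interval numbers add to nine, so a fourth pairs with a fifth (4 + 5 = 9).
Quality inverts too: doubly augmented becomes doubly diminished. That makes the inversion a doubly diminished fifth.

doubly diminished 5th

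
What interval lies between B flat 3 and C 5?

B to C spans two letter names (B-C), plus an octave: a ninth.
Bb3 to C5 is 14 semitones, matching the major ninth exactly, so the quality is major.
(Equivalently, a compound major second: a major second plus an octave.)

major ninth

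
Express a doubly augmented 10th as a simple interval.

AA3

Take out an octave (7 from the number): 10 − 7 = 3.
Quality carries through unchanged, so the simple form is a doubly augmented third.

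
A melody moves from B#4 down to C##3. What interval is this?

Descending from B#4 to C##3 is the same interval as ascending C##3 to B#4.
C to B spans seven letter names (C-D-E-F-G-A-B), plus an octave, so the interval is some kind of fourteenth.
At 22 semitones, C##3→B#4 falls one short of a major fourteenth: minor.
(Equivalently, a compound minor seventh: a minor seventh plus an octave.)

minor fourteenth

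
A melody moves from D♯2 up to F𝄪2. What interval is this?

major third

D to F spans three letter names (D-E-F) — that makes it a third of some quality.
D#2 to F##2 is 4 semitones, matching the major third exactly, so the quality is major.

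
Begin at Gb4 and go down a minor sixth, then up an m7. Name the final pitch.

Ab4

Gb4 down a minor sixth → Bb3 (8 semitones).
A minor seventh up from Bb3 is Ab4.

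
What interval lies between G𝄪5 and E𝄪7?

M13

G to E spans six letter names (G-A-B-C-D-E), plus an octave — that makes it a thirteenth of some quality.
Counting semitones, G##5→E##7 is 21, which is the major thirteenth.
(Equivalently, a compound major sixth: a major sixth plus an octave.)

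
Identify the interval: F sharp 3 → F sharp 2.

perfect 8th

Descending from F#3 to F#2 is the same interval as ascending F#2 to F#3.
F to F is the same letter name, plus an octave — that makes it an octave of some quality.
Counting semitones, F#2→F#3 is 12, which is the perfect octave.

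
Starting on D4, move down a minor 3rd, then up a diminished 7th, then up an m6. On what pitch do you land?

D4 down a minor third → B3 (3 semitones).
Up a diminished seventh from B3: Ab4 (9 semitones up).
Up a minor sixth from Ab4: Fb5 (8 semitones up).

Fb5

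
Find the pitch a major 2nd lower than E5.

D5

Counting two letter names down from E lands on D.
A major second is 2 semitones; 2 semitones down from E5 gives D5.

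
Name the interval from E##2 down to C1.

doubly augmented 10th

Descending from E##2 to C1 is the same interval as ascending C1 to E##2.
C to E spans three letter names (C-D-E), plus an octave, so the interval is some kind of tenth.
C1 to E##2 spans 18 semitones — two semitones wider than the major tenth (16) — giving a doubly augmented tenth.
(Equivalently, a compound doubly augmented third: a doubly augmented third plus an octave.)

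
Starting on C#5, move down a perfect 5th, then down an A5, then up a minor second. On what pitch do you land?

A perfect fifth down from C#5 is F#4.
Down an augmented fifth from F#4: Bb3 (8 semitones down).
Up a minor second from Bb3: Cb4 (1 semitone up).

Cb4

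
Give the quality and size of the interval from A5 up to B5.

major second

A to B spans two letter names (A-B): a second.
Counting semitones, A5→B5 is 2, which is the major second.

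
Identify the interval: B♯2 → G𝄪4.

M13

B to G spans six letter names (B-C-D-E-F-G), plus an octave, so the interval is some kind of thirteenth.
B#2 to G##4 is 21 semitones, matching the major thirteenth exactly, so the quality is major.
(Equivalently, a compound major sixth: a major sixth plus an octave.)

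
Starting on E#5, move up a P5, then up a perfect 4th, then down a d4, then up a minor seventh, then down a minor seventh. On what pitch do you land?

A perfect fifth up from E#5 is B#5.
Up a perfect fourth from B#5: E#6 (5 semitones up).
A diminished fourth down from E#6 is B##5.
Up a minor seventh from B##5: A##6 (10 semitones up).
Down a minor seventh from A##6: B##5 (10 semitones down).

B##5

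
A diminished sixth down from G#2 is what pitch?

Six letter names down from G: B.
Moving 7 semitones down from G#2 (the size of a diminished sixth) reaches B##1.

B##1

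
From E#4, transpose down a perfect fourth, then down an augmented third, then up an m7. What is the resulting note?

Down a perfect fourth from E#4: B#3 (5 semitones down).
B#3 down an augmented third → G3 (5 semitones).
G3 up a minor seventh → F4 (10 semitones).

F4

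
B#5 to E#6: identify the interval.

P4

B to E spans four letter names (B-C-D-E), so the interval is some kind of fourth.
B#5 to E#6 is 5 semitones, matching the perfect fourth exactly, so the quality is perfect.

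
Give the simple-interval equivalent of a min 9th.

Subtracting seven from the interval number removes an octave: 9 − 7 = 2.
Quality carries through unchanged, so the simple form is a minor second.

minor 2nd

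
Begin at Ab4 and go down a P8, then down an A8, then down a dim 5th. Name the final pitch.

Db2

Down a perfect octave from Ab4: Ab3 (12 semitones down).
An augmented octave down from Ab3 is Abb2.
Down a diminished fifth from Abb2: Db2 (6 semitones down).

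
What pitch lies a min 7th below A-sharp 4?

B-sharp 3

Counting seven letter names down from A lands on B.
A minor seventh spans 10 semitones, so from A#4 the target pitch is B#3.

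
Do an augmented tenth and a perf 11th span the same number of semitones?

Yes

Both span 17 semitones: an augmented tenth and a perfect eleventh are the same chromatic distance.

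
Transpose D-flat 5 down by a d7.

E 4

Counting seven letter names down from D lands on E.
A diminished seventh spans 9 semitones, so from Db5 the target pitch is E4.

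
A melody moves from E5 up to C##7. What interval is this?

augmented thirteenth

E to C spans six letter names (E-F-G-A-B-C), plus an octave — that makes it a thirteenth of some quality.
E5 to C##7 spans 22 semitones — one semitone wider than the major thirteenth (21) — giving an augmented thirteenth.
(Equivalently, a compound augmented sixth: an augmented sixth plus an octave.)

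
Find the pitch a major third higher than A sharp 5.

C double-sharp 6

Three letter names up from A: C.
A major third spans 4 semitones, so from A#5 the target pitch is C##6.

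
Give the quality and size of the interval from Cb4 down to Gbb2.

Descending from Cb4 to Gbb2 is the same interval as ascending Gbb2 to Cb4.
G to C spans four letter names (G-A-B-C), plus an octave: an eleventh.
Gbb2 to Cb4 spans 18 semitones — one semitone wider than the perfect eleventh (17) — giving an augmented eleventh.
(Equivalently, a compound augmented fourth: an augmented fourth plus an octave.)

augmented eleventh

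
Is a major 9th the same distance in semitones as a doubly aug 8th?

A major ninth = 14 semitones = a doubly augmented octave; enharmonically equal.

Yes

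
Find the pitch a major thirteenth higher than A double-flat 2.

The thirteenth's letter: A up six letter names plus an octave → F.
Moving 21 semitones up from Abb2 (the size of a major thirteenth) reaches Fb4.

F flat 4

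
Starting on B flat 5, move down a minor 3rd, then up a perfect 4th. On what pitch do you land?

C 6

Bb5 down a minor third → G5 (3 semitones).
Up a perfect fourth from G5: C6 (5 semitones up).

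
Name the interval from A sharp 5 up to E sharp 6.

perfect 5th

A to E spans five letter names (A-B-C-D-E) — that makes it a fifth of some quality.
Counting semitones, A#5→E#6 is 7, which is the perfect fifth.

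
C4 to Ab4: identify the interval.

m6

C to A spans six letter names (C-D-E-F-G-A) — that makes it a sixth of some quality.
A major sixth would be 9 semitones, but C4 to Ab4 is 8 — one semitone narrower, making it a minor sixth.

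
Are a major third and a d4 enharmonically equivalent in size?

Yes

A major third = 4 semitones = a diminished fourth; enharmonically equal.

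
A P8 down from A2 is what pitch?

The letter stays A (same as the start), shifted an octave down.
A perfect octave is 12 semitones; 12 semitones down from A2 gives A1.

A1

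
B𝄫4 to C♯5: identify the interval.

doubly augmented second

B to C spans two letter names (B-C): a second.
Bbb4 to C#5 spans 4 semitones — two semitones wider than the major second (2) — giving a doubly augmented second.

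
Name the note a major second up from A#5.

B#5

Two letter names up from A: B.
Moving 2 semitones up from A#5 (the size of a major second) reaches B#5.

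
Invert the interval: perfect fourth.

P5

Inverted interval numbers add to nine, so a fourth pairs with a fifth (4 + 5 = 9).
The quality also flips — perfect stays perfect — giving a perfect fifth.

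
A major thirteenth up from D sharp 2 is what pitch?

B sharp 3

The thirteenth's letter: D up six letter names plus an octave → B.
Moving 21 semitones up from D#2 (the size of a major thirteenth) reaches B#3.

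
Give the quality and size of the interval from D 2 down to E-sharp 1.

diminished seventh

Descending from D2 to E#1 is the same interval as ascending E#1 to D2.
E to D spans seven letter names (E-F-G-A-B-C-D): a seventh.
E#1 to D2 spans 9 semitones — two semitones narrower than the major seventh (11) — giving a diminished seventh.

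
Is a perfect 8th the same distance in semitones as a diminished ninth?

A perfect octave = 12 semitones = a diminished ninth; enharmonically equal.

Yes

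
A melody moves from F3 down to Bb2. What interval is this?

perfect fifth

Descending from F3 to Bb2 is the same interval as ascending Bb2 to F3.
B to F spans five letter names (B-C-D-E-F) — that makes it a fifth of some quality.
The perfect fifth spans 7 semitones, and Bb2 to F3 is exactly 7 semitones — so this is a perfect fifth.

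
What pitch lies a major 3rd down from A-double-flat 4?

The third takes the letter from A down to F.
A major third is 4 semitones; 4 semitones down from Abb4 gives Fbb4.

F-double-flat 4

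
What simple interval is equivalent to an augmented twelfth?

augmented 5th

Take out an octave (7 from the number): 12 − 7 = 5.
Quality carries through unchanged, so the simple form is an augmented fifth.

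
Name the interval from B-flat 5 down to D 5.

m6

Descending from Bb5 to D5 is the same interval as ascending D5 to Bb5.
D to B spans six letter names (D-E-F-G-A-B), so the interval is some kind of sixth.
D5 to Bb5 is 8 semitones, a half step short of the major sixth (9), so this is minor.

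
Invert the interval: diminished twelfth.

A4

First reduce the compound diminished twelfth to its simple form, a diminished fifth.
The rule of nine gives the new number: 9 − 5 = 4, so a fifth becomes a fourth.
The quality also flips — diminished becomes augmented — giving an augmented fourth.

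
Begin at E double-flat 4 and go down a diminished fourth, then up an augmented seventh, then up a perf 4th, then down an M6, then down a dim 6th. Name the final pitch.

A diminished fourth down from Ebb4 is Bb3.
Bb3 up an augmented seventh → A#4 (12 semitones).
A#4 up a perfect fourth → D#5 (5 semitones).
Down a major sixth from D#5: F#4 (9 semitones down).
Down a diminished sixth from F#4: A##3 (7 semitones down).

A double-sharp 3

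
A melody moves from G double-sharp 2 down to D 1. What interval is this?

doubly augmented 11th

Descending from G##2 to D1 is the same interval as ascending D1 to G##2.
D to G spans four letter names (D-E-F-G), plus an octave, so the interval is some kind of eleventh.
A perfect eleventh would be 17 semitones; D1 to G##2 is 19, two semitones wider, so the interval is doubly augmented.
(Equivalently, a compound doubly augmented fourth: a doubly augmented fourth plus an octave.)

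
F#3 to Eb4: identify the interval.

d7

F to E spans seven letter names (F-G-A-B-C-D-E): a seventh.
A major seventh would be 11 semitones; F#3 to Eb4 is 9, two semitones narrower, so the interval is diminished.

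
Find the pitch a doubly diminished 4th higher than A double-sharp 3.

D 4

The fourth takes the letter from A up to D.
A doubly diminished fourth spans 3 semitones, so from A##3 the target pitch is D4.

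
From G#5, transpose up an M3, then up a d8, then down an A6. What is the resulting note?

Db6

A major third up from G#5 is B#5.
A diminished octave up from B#5 is B6.
Down an augmented sixth from B6: Db6 (10 semitones down).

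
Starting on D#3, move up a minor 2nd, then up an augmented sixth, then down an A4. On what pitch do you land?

Up a minor second from D#3: E3 (1 semitone up).
E3 up an augmented sixth → C##4 (10 semitones).
Down an augmented fourth from C##4: G#3 (6 semitones down).

G#3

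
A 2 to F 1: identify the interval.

Descending from A2 to F1 is the same interval as ascending F1 to A2.
F to A spans three letter names (F-G-A), plus an octave: a tenth.
The major tenth spans 16 semitones, and F1 to A2 is exactly 16 semitones — so this is a major tenth.
(Equivalently, a compound major third: a major third plus an octave.)

M10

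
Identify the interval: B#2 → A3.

diminished seventh

B to A spans seven letter names (B-C-D-E-F-G-A): a seventh.
B#2 to A3 spans 9 semitones — two semitones narrower than the major seventh (11) — giving a diminished seventh.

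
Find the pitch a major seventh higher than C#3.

Counting seven letter names up from C lands on B.
A major seventh is 11 semitones; 11 semitones up from C#3 gives B#3.

B#3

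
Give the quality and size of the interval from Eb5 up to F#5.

augmented 2nd

E to F spans two letter names (E-F): a second.
A major second would be 2 semitones; Eb5 to F#5 is 3, one semitone wider, so the interval is augmented.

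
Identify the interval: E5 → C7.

E to C spans six letter names (E-F-G-A-B-C), plus an octave: a thirteenth.
At 20 semitones, E5→C7 falls one short of a major thirteenth: minor.
(Equivalently, a compound minor sixth: a minor sixth plus an octave.)

minor thirteenth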